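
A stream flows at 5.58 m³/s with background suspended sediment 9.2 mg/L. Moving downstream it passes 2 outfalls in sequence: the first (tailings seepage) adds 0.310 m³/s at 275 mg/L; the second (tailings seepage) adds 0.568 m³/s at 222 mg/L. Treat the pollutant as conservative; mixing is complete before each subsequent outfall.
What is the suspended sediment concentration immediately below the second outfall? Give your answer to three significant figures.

Outfall 1: combined Q = 5.890 m³/s; C = (5.580·9.200 + 0.3100·275.0)/5.890 = 23.19 mg/L.
Outfall 2: combined Q = 6.458 m³/s; C = (5.890·23.19 + 0.5680·222.0)/6.458 = 40.68 mg/L.

40.7 mg/L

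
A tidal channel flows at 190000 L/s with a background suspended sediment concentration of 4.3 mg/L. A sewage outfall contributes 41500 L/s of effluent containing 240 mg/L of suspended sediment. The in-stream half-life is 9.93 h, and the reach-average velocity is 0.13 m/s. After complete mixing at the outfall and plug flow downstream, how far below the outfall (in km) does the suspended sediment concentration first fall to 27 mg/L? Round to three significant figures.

3.65 km

Mass balance: C = (190000·4.300 + 41500·240.0) / 231500 = 10780000/231500 = 46.55 mg/L.
Half-life 9.93 h → k = ln 2 / 9.93 = 0.06980 h⁻¹ = 1.675 d⁻¹.
Set 46.55·exp(−k·t) = 27 → t = ln(46.55/27)/k = 28090 s = 7.804 h.
Distance = v·t = 0.13·28090 = 3652 m = 3.652 km.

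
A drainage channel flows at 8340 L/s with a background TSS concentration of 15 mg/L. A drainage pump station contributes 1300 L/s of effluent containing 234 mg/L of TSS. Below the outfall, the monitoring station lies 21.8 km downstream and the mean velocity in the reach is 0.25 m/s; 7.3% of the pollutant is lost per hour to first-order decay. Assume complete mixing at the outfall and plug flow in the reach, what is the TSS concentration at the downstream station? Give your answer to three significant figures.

7.10 mg/L

Mass balance: C = (8340·15.00 + 1300·234.0) / 9640 = 429300/9640 = 44.53 mg/L.
Travel time t = 21.8·1000 / 0.25 = 87200 s = 24.22 h.
7.3%/h lost → k = −ln(1 − 0.073) = 0.07580 h⁻¹.
Decay over the reach: 44.53·exp(−kt) = 44.53·0.1594 = 7.100 mg/L.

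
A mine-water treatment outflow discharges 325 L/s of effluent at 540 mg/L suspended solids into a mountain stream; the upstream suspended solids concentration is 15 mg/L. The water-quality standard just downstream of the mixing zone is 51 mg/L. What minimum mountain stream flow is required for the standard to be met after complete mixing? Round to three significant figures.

Set C_mix = 51: (Q·15.00 + 325.0·540.0) / (Q + 325.0) = 51
→ Q = 325.0·(540.0 − 51)/(51 − 15.00) = 4415 L/s.

4410 L/s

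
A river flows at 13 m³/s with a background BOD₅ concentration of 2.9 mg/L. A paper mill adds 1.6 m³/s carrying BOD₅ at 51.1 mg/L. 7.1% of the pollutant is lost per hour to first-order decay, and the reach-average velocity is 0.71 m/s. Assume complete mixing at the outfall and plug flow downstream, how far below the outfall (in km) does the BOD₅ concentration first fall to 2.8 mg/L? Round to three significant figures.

37.2 km

Mixed concentration C = ΣQC/ΣQ = (13.00·2.900 + 1.600·51.10) / 14.60 = 119.5/14.60 = 8.182 mg/L.
7.1%/h lost → k = −ln(1 − 0.071) = 0.07365 h⁻¹.
Set 8.182·exp(−k·t) = 2.8 → t = ln(8.182/2.8)/k = 52420 s = 14.56 h.
Distance = v·t = 0.71·52420 = 37220 m = 37.22 km.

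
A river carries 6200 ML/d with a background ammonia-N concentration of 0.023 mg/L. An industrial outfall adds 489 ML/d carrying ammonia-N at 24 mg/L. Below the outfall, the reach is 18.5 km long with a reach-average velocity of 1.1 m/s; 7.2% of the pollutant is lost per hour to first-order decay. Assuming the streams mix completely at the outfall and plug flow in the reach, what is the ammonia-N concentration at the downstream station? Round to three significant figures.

Mass balance: C = (6200·0.02300 + 489.0·24.00) / 6689 = 11880/6689 = 1.776 mg/L.
Travel time t = 18.5·1000 / 1.1 = 16820 s = 4.672 h.
7.2%/h lost → k = −ln(1 − 0.072) = 0.07472 h⁻¹.
After decay, C = 1.776 × e^(−kt) = 1.776 × 0.7053 = 1.253 mg/L.

1.25 mg/L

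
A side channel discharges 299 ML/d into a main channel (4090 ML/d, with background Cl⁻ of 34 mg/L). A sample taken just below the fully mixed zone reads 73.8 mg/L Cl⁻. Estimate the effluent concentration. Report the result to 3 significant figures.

618 mg/L

Mass balance: 4090·34.00 + 299.0·Cₑ = 4389·73.80
→ Cₑ = (4389·73.80 − 4090·34.00) / 299.0 = 618.2 mg/L.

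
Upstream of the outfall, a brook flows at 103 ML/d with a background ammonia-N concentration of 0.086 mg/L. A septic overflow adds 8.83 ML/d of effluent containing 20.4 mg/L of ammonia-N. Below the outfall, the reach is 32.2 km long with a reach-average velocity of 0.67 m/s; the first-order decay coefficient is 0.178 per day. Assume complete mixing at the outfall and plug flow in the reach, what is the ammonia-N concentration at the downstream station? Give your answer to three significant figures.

Mixed concentration C = ΣQC/ΣQ = (103.0·0.08600 + 8.830·20.40) / 111.8 = 189.0/111.8 = 1.690 mg/L.
Travel time t = 32.2·1000 / 0.67 = 48060 s = 13.35 h.
Decay over the reach: 1.690·exp(−kt) = 1.690·0.9057 = 1.531 mg/L.

1.53 mg/L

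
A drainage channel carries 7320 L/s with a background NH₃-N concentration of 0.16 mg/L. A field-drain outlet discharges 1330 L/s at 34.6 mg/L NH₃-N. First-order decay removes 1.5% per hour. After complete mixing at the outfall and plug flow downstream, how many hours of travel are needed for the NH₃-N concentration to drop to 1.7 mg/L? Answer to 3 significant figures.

77.1 h

Conservation of mass: C = (7320·0.1600 + 1330·34.60) / 8650 = 47190/8650 = 5.455 mg/L.
1.5%/h lost → k = −ln(1 − 0.015) = 0.01511 h⁻¹.
5.455·exp(−k·t) = 1.7 → t = ln(5.455/1.7)/k = 277700 s = 77.15 h.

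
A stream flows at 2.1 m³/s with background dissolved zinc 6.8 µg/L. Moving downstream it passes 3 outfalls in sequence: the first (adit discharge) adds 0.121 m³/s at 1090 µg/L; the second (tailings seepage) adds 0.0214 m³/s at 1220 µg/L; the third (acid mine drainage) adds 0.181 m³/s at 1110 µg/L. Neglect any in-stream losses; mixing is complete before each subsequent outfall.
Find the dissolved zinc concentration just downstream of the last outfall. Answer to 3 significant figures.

154 µg/L

After outfall 1: Q = 2.100 + 0.1210 = 2.221 m³/s; C = (2.100·6.800 + 0.1210·1090)/2.221 = 65.81 µg/L.
After outfall 2: Q = 2.221 + 0.02140 = 2.242 m³/s; C = (2.221·65.81 + 0.02140·1220)/2.242 = 76.83 µg/L.
After outfall 3: Q = 2.242 + 0.1810 = 2.423 m³/s; C = (2.242·76.83 + 0.1810·1110)/2.423 = 154.0 µg/L.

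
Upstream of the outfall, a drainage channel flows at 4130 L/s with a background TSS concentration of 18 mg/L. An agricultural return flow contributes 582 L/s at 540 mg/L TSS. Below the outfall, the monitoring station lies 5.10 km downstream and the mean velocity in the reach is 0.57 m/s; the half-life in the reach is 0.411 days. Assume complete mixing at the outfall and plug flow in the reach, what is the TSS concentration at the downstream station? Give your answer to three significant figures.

69.3 mg/L

Flow-weighted average: C = (4130·18.00 + 582.0·540.0) / 4712 = 388600/4712 = 82.47 mg/L.
Travel time t = 5.10·1000 / 0.57 = 8947 s = 2.485 h.
Half-life 0.411 d → k = ln 2 / 0.411 = 1.686 d⁻¹.
First-order decay: C = 82.47·exp(−k·t) = 82.47·0.8398 = 69.26 mg/L.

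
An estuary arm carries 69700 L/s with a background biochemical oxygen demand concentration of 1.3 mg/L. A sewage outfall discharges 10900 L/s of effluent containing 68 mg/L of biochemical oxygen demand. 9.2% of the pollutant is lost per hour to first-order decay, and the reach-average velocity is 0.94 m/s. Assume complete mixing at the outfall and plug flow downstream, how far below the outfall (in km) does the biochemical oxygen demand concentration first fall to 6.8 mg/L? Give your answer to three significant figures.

Conservation of mass: C = (69700·1.300 + 10900·68.00) / 80600 = 831800/80600 = 10.32 mg/L.
9.2%/h lost → k = −ln(1 − 0.092) = 0.09651 h⁻¹.
Set 10.32·exp(−k·t) = 6.8 → t = ln(10.32/6.8)/k = 15560 s = 4.323 h.
Distance = v·t = 0.94·15560 = 14630 m = 14.63 km.

14.6 km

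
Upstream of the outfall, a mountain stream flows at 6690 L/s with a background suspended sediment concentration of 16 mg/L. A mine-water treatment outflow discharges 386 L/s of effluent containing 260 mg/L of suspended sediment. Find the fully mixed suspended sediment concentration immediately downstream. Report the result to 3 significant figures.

29.3 mg/L

Mixed concentration C = ΣQC/ΣQ = (6690·16.00 + 386.0·260.0) / 7076 = 207400/7076 = 29.31 mg/L.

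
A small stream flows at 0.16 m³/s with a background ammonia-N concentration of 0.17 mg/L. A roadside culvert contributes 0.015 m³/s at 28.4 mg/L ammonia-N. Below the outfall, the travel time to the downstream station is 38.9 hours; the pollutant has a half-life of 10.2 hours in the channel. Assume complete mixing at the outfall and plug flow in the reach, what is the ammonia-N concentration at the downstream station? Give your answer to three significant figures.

After mixing, C = (0.1600·0.1700 + 0.01500·28.40) / 0.1750 = 0.4532/0.1750 = 2.590 mg/L.
Half-life 10.2 h → k = ln 2 / 10.2 = 0.06796 h⁻¹ = 1.631 d⁻¹.
First-order decay: C = 2.590·exp(−k·t) = 2.590·0.07111 = 0.1842 mg/L.

0.184 mg/L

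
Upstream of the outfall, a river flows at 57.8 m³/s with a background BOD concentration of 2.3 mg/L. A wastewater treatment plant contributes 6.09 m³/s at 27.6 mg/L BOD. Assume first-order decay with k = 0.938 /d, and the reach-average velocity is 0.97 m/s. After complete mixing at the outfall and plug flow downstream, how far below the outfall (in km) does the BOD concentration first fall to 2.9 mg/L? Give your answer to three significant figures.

43.4 km

Conservation of mass: C = (57.80·2.300 + 6.090·27.60) / 63.89 = 301.0/63.89 = 4.712 mg/L.
Set 4.712·exp(−k·t) = 2.9 → t = ln(4.712/2.9)/k = 44700 s = 12.42 h.
Distance = v·t = 0.97·44700 = 43360 m = 43.36 km.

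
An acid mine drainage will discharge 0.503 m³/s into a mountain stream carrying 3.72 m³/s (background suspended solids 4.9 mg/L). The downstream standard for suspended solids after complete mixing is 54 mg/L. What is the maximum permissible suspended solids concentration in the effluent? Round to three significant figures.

417 mg/L

At the limit, (Qr·Cr + Qe·Cₑ)/(Qr + Qe) = 54:
Cₑ = (4.223·54 − 3.720·4.900) / 0.5030 = 417.1 mg/L.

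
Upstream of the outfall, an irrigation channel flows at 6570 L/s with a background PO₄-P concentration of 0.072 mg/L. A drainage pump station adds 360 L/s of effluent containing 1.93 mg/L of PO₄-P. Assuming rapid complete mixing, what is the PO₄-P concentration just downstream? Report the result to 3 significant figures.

0.169 mg/L

After mixing, C = (6570·0.07200 + 360.0·1.930) / 6930 = 1168/6930 = 0.1685 mg/L.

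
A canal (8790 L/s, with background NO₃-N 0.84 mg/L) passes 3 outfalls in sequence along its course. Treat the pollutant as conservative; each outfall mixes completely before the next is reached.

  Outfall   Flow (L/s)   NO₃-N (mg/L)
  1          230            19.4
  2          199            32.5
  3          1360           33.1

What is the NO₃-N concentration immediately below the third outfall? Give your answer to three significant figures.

Outfall 1: combined Q = 9020 L/s; C = (8790·0.8400 + 230.0·19.40)/9020 = 1.313 mg/L.
Outfall 2: combined Q = 9219 L/s; C = (9020·1.313 + 199.0·32.50)/9219 = 1.986 mg/L.
Outfall 3: combined Q = 10580 L/s; C = (9219·1.986 + 1360·33.10)/10580 = 5.986 mg/L.

5.99 mg/L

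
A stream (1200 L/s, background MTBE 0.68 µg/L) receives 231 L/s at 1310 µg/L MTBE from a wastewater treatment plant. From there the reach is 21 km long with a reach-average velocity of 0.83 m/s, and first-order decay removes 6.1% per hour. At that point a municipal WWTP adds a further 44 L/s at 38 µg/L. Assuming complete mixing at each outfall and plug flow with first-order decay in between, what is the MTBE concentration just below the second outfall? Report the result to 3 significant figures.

After mixing, C = (1200·0.6800 + 231.0·1310) / 1431 = 303400/1431 = 212.0 µg/L; combined flow 1431 L/s.
Travel time t = 21·1000 / 0.83 = 25300 s = 7.028 h.
6.1%/h lost → k = −ln(1 − 0.061) = 0.06294 h⁻¹.
First-order decay: C = 212.0·exp(−k·t) = 212.0·0.6425 = 136.2 µg/L.
Second outfall: C = (1431·136.2 + 44.00·38.00)/1475 = 133.3 µg/L.

133 µg/L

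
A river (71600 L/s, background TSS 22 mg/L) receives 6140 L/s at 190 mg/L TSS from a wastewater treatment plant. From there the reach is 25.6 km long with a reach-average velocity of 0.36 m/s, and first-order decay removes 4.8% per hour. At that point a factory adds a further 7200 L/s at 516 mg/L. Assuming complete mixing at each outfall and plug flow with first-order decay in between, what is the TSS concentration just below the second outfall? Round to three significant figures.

Conservation of mass: C = (71600·22.00 + 6140·190.0) / 77740 = 2742000/77740 = 35.27 mg/L; combined flow 77740 L/s.
Travel time t = 25.6·1000 / 0.36 = 71110 s = 19.75 h.
4.8%/h lost → k = −ln(1 − 0.048) = 0.04919 h⁻¹.
First-order decay: C = 35.27·exp(−k·t) = 35.27·0.3785 = 13.35 mg/L.
At the second outfall, C = (77740·13.35 + 7200·516.0) / (77740 + 7200) = 55.96 mg/L.

56.0 mg/L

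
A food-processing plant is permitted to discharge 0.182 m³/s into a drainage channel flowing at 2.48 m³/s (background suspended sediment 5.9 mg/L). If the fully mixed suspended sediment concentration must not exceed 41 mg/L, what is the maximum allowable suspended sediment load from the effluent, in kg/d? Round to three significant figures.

Mass balance at the limit: 2.480·5.900 + 0.1820·Cₑ = 2.662·41 → Cₑ = 519.3 mg/L.
Load = 0.1820 m³/s × 519.3 g/m³ × 86 400 s/d = 8166 kg/d.

8170 kg/d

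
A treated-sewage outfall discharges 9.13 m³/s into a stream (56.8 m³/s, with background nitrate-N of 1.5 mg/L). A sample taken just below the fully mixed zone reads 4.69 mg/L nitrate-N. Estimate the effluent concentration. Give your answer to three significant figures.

Mass balance: 56.80·1.500 + 9.130·Cₑ = 65.93·4.690
→ Cₑ = (65.93·4.690 − 56.80·1.500) / 9.130 = 24.54 mg/L.

24.5 mg/L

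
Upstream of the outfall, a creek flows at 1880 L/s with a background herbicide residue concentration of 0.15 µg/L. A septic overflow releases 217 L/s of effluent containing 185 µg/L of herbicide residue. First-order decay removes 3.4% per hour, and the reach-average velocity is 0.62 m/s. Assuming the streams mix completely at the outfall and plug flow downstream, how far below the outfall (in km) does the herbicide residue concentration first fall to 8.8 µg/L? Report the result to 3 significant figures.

50.6 km

After mixing, C = (1880·0.1500 + 217.0·185.0) / 2097 = 40430/2097 = 19.28 µg/L.
3.4%/h lost → k = −ln(1 − 0.034) = 0.03459 h⁻¹.
Set 19.28·exp(−k·t) = 8.8 → t = ln(19.28/8.8)/k = 81620 s = 22.67 h.
Distance = v·t = 0.62·81620 = 50600 m = 50.60 km.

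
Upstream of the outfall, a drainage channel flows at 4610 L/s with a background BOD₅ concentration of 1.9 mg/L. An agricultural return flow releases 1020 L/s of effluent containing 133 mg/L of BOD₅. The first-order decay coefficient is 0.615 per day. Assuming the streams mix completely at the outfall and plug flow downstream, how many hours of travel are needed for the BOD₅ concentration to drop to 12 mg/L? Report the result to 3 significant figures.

Mixed concentration C = ΣQC/ΣQ = (4610·1.900 + 1020·133.0) / 5630 = 144400/5630 = 25.65 mg/L.
25.65·exp(−k·t) = 12 → t = ln(25.65/12)/k = 106700 s = 29.65 h.

29.6 h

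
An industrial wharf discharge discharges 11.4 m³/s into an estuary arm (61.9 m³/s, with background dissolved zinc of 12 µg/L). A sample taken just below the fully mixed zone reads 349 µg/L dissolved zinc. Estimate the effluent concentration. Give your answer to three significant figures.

Mass balance: 61.90·12.00 + 11.40·Cₑ = 73.30·349.0
→ Cₑ = (73.30·349.0 − 61.90·12.00) / 11.40 = 2179 µg/L.

2180 µg/L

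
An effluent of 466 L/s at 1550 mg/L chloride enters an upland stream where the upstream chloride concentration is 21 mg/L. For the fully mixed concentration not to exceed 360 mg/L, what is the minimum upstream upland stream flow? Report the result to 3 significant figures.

1640 L/s

Set C_mix = 360: (Q·21.00 + 466.0·1550) / (Q + 466.0) = 360
→ Q = 466.0·(1550 − 360)/(360 − 21.00) = 1636 L/s.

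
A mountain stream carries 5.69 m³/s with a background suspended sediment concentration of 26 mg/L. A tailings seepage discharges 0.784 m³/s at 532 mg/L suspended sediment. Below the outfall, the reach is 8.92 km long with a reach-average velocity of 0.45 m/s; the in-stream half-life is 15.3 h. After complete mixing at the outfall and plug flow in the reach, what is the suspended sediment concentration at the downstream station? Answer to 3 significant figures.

68.0 mg/L

After mixing, C = (5.690·26.00 + 0.7840·532.0) / 6.474 = 565.0/6.474 = 87.28 mg/L.
Travel time t = 8.92·1000 / 0.45 = 19820 s = 5.506 h.
Half-life 15.3 h → k = ln 2 / 15.3 = 0.04530 h⁻¹ = 1.087 d⁻¹.
Decay over the reach: 87.28·exp(−kt) = 87.28·0.7792 = 68.01 mg/L.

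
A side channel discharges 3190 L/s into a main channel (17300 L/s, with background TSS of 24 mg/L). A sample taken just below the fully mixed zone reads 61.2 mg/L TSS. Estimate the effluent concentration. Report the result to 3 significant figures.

Mass balance: 17300·24.00 + 3190·Cₑ = 20490·61.20
→ Cₑ = (20490·61.20 − 17300·24.00) / 3190 = 262.9 mg/L.

263 mg/L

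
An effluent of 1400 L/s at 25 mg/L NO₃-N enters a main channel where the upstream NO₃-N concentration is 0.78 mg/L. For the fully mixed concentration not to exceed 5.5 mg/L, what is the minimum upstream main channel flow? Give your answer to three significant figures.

Set C_mix = 5.5: (Q·0.7800 + 1400·25.00) / (Q + 1400) = 5.5
→ Q = 1400·(25.00 − 5.5)/(5.5 − 0.7800) = 5784 L/s.

5780 L/s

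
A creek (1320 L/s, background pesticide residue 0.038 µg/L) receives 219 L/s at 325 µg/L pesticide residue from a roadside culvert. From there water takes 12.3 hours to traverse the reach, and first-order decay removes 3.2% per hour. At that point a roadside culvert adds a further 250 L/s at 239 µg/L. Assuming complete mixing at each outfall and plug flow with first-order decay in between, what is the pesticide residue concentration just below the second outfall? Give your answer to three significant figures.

Mixed concentration C = ΣQC/ΣQ = (1320·0.03800 + 219.0·325.0) / 1539 = 71230/1539 = 46.28 µg/L; combined flow 1539 L/s.
3.2%/h lost → k = −ln(1 − 0.032) = 0.03252 h⁻¹.
Applying C = C₀e^(−kt): 46.28 × 0.6703 = 31.02 µg/L.
At the second outfall, C = (1539·31.02 + 250.0·239.0) / (1539 + 250.0) = 60.08 µg/L.

60.1 µg/L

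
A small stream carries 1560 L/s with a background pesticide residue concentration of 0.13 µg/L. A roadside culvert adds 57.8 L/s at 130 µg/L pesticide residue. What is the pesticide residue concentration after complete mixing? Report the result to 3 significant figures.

Mass balance: C = (1560·0.1300 + 57.80·130.0) / 1618 = 7717/1618 = 4.770 µg/L.

4.77 µg/L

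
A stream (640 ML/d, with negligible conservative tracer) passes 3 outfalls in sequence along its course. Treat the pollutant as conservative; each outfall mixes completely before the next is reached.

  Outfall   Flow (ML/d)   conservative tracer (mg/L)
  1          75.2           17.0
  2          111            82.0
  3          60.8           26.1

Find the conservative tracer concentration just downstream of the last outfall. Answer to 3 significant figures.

Below outfall 1: Q → 715.2 ML/d, C = (640.0·0 + 75.20·17.00)/715.2 = 1.787 mg/L.
Below outfall 2: Q → 826.2 ML/d, C = (715.2·1.787 + 111.0·82.00)/826.2 = 12.56 mg/L.
Below outfall 3: Q → 887.0 ML/d, C = (826.2·12.56 + 60.80·26.10)/887.0 = 13.49 mg/L.

13.5 mg/L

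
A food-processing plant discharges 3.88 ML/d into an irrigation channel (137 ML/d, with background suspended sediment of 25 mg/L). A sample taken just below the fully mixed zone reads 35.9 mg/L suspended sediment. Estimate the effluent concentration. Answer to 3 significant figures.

Mass balance: 137.0·25.00 + 3.880·Cₑ = 140.9·35.90
→ Cₑ = (140.9·35.90 − 137.0·25.00) / 3.880 = 420.8 mg/L.

421 mg/L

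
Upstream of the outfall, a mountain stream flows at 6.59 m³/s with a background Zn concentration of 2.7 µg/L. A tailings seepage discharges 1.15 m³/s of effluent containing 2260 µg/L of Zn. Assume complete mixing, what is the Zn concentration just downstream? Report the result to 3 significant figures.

After mixing, C = (6.590·2.700 + 1.150·2260) / 7.740 = 2617/7.740 = 338.1 µg/L.

338 µg/L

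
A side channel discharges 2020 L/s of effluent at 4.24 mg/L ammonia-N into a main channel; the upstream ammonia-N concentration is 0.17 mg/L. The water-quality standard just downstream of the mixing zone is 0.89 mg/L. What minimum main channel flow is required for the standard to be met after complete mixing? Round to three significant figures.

9400 L/s

Set C_mix = 0.89: (Q·0.1700 + 2020·4.240) / (Q + 2020) = 0.89
→ Q = 2020·(4.240 − 0.89)/(0.89 − 0.1700) = 9399 L/s.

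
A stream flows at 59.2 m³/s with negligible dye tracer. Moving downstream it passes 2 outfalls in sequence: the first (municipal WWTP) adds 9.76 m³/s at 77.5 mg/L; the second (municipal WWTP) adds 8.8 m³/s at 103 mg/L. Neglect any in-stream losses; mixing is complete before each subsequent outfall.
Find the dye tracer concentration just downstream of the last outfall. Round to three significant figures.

21.4 mg/L

After outfall 1: Q = 59.20 + 9.760 = 68.96 m³/s; C = (59.20·0 + 9.760·77.50)/68.96 = 10.97 mg/L.
After outfall 2: Q = 68.96 + 8.800 = 77.76 m³/s; C = (68.96·10.97 + 8.800·103.0)/77.76 = 21.38 mg/L.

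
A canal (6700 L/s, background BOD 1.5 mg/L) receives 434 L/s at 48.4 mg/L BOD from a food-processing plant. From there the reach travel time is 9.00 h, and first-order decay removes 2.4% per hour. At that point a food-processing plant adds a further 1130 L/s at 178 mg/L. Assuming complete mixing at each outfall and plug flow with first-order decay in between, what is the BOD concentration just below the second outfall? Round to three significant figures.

Mixed concentration C = ΣQC/ΣQ = (6700·1.500 + 434.0·48.40) / 7134 = 31060/7134 = 4.353 mg/L; combined flow 7134 L/s.
2.4%/h lost → k = −ln(1 − 0.024) = 0.02429 h⁻¹.
After decay, C = 4.353 × e^(−kt) = 4.353 × 0.8036 = 3.498 mg/L.
Second outfall: C = (7134·3.498 + 1130·178.0)/8264 = 27.36 mg/L.

27.4 mg/L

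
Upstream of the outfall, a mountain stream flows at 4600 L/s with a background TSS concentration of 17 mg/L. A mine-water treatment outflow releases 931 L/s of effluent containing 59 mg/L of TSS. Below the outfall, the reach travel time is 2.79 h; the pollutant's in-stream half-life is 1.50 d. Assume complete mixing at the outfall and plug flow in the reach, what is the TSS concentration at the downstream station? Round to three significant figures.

22.8 mg/L

Mixed concentration C = ΣQC/ΣQ = (4600·17.00 + 931.0·59.00) / 5531 = 133100/5531 = 24.07 mg/L.
Half-life 1.50 d → k = ln 2 / 1.50 = 0.4621 d⁻¹.
First-order decay: C = 24.07·exp(−k·t) = 24.07·0.9477 = 22.81 mg/L.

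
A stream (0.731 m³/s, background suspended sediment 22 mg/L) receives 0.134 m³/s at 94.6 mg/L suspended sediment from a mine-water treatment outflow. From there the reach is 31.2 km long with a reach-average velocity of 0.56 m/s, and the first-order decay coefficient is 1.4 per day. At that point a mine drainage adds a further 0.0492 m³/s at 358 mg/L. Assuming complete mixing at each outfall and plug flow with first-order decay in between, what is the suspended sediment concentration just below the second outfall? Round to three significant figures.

Mass balance: C = (0.7310·22.00 + 0.1340·94.60) / 0.8650 = 28.76/0.8650 = 33.25 mg/L; combined flow 0.8650 m³/s.
Travel time t = 31.2·1000 / 0.56 = 55710 s = 15.48 h.
After decay, C = 33.25 × e^(−kt) = 33.25 × 0.4054 = 13.48 mg/L.
At the second outfall, C = (0.8650·13.48 + 0.04920·358.0) / (0.8650 + 0.04920) = 32.02 mg/L.

32.0 mg/L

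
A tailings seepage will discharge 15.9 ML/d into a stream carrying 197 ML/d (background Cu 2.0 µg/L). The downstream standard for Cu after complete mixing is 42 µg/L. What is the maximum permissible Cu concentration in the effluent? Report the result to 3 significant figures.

538 µg/L

At the limit, (Qr·Cr + Qe·Cₑ)/(Qr + Qe) = 42:
Cₑ = (212.9·42 − 197.0·2.000) / 15.90 = 537.6 µg/L.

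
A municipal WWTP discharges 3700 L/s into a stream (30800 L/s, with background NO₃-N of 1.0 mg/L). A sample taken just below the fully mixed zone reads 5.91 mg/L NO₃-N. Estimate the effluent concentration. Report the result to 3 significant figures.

Mass balance: 30800·1.000 + 3700·Cₑ = 34500·5.910
→ Cₑ = (34500·5.910 − 30800·1.000) / 3700 = 46.78 mg/L.

46.8 mg/L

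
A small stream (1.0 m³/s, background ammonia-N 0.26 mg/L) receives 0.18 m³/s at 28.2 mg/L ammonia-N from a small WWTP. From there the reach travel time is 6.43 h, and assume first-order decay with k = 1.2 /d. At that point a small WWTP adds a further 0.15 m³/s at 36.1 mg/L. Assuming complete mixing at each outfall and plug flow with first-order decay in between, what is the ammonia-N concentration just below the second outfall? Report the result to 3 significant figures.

Flow-weighted average: C = (1.000·0.2600 + 0.1800·28.20) / 1.180 = 5.336/1.180 = 4.522 mg/L; combined flow 1.180 m³/s.
Applying C = C₀e^(−kt): 4.522 × 0.7251 = 3.279 mg/L.
At the second outfall, C = (1.180·3.279 + 0.1500·36.10) / (1.180 + 0.1500) = 6.980 mg/L.

6.98 mg/L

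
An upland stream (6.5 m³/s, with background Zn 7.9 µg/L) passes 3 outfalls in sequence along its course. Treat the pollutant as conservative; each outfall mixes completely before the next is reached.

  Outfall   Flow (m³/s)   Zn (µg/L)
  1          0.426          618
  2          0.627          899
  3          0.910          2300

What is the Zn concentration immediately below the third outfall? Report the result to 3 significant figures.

351 µg/L

After outfall 1: Q = 6.500 + 0.4260 = 6.926 m³/s; C = (6.500·7.900 + 0.4260·618.0)/6.926 = 45.43 µg/L.
After outfall 2: Q = 6.926 + 0.6270 = 7.553 m³/s; C = (6.926·45.43 + 0.6270·899.0)/7.553 = 116.3 µg/L.
After outfall 3: Q = 7.553 + 0.9100 = 8.463 m³/s; C = (7.553·116.3 + 0.9100·2300)/8.463 = 351.1 µg/L.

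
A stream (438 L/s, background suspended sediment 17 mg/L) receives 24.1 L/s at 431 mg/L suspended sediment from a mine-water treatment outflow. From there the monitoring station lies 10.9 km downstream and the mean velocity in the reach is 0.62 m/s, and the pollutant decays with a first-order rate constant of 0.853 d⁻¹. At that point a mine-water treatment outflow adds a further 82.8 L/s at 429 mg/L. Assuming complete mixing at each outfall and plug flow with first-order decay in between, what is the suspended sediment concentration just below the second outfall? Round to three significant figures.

92.7 mg/L

Mixed concentration C = ΣQC/ΣQ = (438.0·17.00 + 24.10·431.0) / 462.1 = 17830/462.1 = 38.59 mg/L; combined flow 462.1 L/s.
Travel time t = 10.9·1000 / 0.62 = 17580 s = 4.884 h.
First-order decay: C = 38.59·exp(−k·t) = 38.59·0.8407 = 32.44 mg/L.
Second outfall: C = (462.1·32.44 + 82.80·429.0)/544.9 = 92.70 mg/L.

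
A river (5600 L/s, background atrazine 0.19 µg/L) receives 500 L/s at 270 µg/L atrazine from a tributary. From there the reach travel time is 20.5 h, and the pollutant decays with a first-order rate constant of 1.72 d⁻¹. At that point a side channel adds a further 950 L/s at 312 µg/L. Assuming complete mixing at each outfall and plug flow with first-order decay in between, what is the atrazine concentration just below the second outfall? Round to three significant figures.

Conservation of mass: C = (5600·0.1900 + 500.0·270.0) / 6100 = 136100/6100 = 22.31 µg/L; combined flow 6100 L/s.
Applying C = C₀e^(−kt): 22.31 × 0.2301 = 5.133 µg/L.
At the second outfall, C = (6100·5.133 + 950.0·312.0) / (6100 + 950.0) = 46.48 µg/L.

46.5 µg/L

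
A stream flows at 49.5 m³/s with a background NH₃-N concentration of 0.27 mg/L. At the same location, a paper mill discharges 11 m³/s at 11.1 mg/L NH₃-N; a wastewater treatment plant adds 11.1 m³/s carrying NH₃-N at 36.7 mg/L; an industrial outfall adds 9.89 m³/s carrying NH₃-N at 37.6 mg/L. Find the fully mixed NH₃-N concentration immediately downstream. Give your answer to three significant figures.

After mixing, C = (49.50·0.2700 + 11.00·11.10 + 11.10·36.70 + 9.890·37.60) / 81.49 = 914.7/81.49 = 11.22 mg/L.

11.2 mg/L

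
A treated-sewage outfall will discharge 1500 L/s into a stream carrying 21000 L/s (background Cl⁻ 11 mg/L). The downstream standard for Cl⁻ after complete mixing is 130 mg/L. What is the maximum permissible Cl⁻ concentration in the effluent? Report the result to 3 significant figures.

1800 mg/L

At the limit, (Qr·Cr + Qe·Cₑ)/(Qr + Qe) = 130:
Cₑ = (22500·130 − 21000·11.00) / 1500 = 1796 mg/L.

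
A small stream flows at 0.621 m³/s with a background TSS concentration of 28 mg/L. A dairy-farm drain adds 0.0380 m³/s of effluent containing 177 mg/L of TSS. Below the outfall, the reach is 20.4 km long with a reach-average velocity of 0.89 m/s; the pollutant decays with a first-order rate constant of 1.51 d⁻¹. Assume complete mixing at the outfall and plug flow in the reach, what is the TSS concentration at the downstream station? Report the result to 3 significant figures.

Conservation of mass: C = (0.6210·28.00 + 0.03800·177.0) / 0.6590 = 24.11/0.6590 = 36.59 mg/L.
Travel time t = 20.4·1000 / 0.89 = 22920 s = 6.367 h.
After decay, C = 36.59 × e^(−kt) = 36.59 × 0.6699 = 24.51 mg/L.

24.5 mg/L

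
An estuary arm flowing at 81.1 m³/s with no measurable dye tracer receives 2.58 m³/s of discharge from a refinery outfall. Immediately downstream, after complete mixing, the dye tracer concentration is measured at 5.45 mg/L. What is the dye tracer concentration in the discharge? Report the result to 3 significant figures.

Mass balance: 81.10·0 + 2.580·Cₑ = 83.68·5.450
→ Cₑ = (83.68·5.450 − 81.10·0) / 2.580 = 176.8 mg/L.

177 mg/L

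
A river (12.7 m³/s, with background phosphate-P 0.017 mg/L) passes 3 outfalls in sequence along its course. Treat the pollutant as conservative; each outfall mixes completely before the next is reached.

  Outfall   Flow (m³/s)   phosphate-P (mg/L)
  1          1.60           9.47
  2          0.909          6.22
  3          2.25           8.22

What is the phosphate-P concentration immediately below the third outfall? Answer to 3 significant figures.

After outfall 1: Q = 12.70 + 1.600 = 14.30 m³/s; C = (12.70·0.01700 + 1.600·9.470)/14.30 = 1.075 mg/L.
After outfall 2: Q = 14.30 + 0.9090 = 15.21 m³/s; C = (14.30·1.075 + 0.9090·6.220)/15.21 = 1.382 mg/L.
After outfall 3: Q = 15.21 + 2.250 = 17.46 m³/s; C = (15.21·1.382 + 2.250·8.220)/17.46 = 2.263 mg/L.

2.26 mg/L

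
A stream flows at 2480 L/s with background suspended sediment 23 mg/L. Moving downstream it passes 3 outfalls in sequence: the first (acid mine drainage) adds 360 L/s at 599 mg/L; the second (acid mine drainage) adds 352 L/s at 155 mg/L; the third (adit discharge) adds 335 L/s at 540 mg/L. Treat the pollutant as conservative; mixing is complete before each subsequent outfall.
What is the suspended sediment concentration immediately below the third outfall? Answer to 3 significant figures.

144 mg/L

Below outfall 1: Q → 2840 L/s, C = (2480·23.00 + 360.0·599.0)/2840 = 96.01 mg/L.
Below outfall 2: Q → 3192 L/s, C = (2840·96.01 + 352.0·155.0)/3192 = 102.5 mg/L.
Below outfall 3: Q → 3527 L/s, C = (3192·102.5 + 335.0·540.0)/3527 = 144.1 mg/L.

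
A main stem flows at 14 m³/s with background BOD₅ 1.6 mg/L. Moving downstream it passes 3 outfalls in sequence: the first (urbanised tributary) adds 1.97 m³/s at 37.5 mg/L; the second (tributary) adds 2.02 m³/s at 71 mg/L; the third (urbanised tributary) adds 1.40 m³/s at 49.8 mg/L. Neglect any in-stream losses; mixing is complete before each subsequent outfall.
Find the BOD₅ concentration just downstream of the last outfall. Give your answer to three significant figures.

After outfall 1: Q = 14.00 + 1.970 = 15.97 m³/s; C = (14.00·1.600 + 1.970·37.50)/15.97 = 6.028 mg/L.
After outfall 2: Q = 15.97 + 2.020 = 17.99 m³/s; C = (15.97·6.028 + 2.020·71.00)/17.99 = 13.32 mg/L.
After outfall 3: Q = 17.99 + 1.400 = 19.39 m³/s; C = (17.99·13.32 + 1.400·49.80)/19.39 = 15.96 mg/L.

16.0 mg/L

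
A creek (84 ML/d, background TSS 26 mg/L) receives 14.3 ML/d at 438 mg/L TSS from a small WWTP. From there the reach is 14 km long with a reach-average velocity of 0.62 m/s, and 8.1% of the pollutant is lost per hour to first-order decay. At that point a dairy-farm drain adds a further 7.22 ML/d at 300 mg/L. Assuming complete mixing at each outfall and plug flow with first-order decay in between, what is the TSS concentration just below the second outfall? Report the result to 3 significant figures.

After mixing, C = (84.00·26.00 + 14.30·438.0) / 98.30 = 8447/98.30 = 85.93 mg/L; combined flow 98.30 ML/d.
Travel time t = 14·1000 / 0.62 = 22580 s = 6.272 h.
8.1%/h lost → k = −ln(1 − 0.081) = 0.08447 h⁻¹.
Decay over the reach: 85.93·exp(−kt) = 85.93·0.5887 = 50.59 mg/L.
At the second outfall, C = (98.30·50.59 + 7.220·300.0) / (98.30 + 7.220) = 67.66 mg/L.

67.7 mg/L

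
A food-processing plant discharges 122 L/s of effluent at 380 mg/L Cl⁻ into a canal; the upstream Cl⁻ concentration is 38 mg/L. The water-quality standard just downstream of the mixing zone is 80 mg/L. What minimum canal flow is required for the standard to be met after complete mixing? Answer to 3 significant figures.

Set C_mix = 80: (Q·38.00 + 122.0·380.0) / (Q + 122.0) = 80
→ Q = 122.0·(380.0 − 80)/(80 − 38.00) = 871.4 L/s.

871 L/s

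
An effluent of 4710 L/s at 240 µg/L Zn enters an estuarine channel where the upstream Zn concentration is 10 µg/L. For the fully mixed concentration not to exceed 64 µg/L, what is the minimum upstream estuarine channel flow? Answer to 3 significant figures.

Set C_mix = 64: (Q·10.00 + 4710·240.0) / (Q + 4710) = 64
→ Q = 4710·(240.0 − 64)/(64 − 10.00) = 15350 L/s.

15400 L/s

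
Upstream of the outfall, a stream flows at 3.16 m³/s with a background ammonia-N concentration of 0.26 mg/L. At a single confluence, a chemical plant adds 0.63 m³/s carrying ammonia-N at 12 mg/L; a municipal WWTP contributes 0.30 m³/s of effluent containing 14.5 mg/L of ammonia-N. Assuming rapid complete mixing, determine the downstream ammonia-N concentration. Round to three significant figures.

After mixing, C = (3.160·0.2600 + 0.6300·12.00 + 0.3000·14.50) / 4.090 = 12.73/4.090 = 3.113 mg/L.

3.11 mg/L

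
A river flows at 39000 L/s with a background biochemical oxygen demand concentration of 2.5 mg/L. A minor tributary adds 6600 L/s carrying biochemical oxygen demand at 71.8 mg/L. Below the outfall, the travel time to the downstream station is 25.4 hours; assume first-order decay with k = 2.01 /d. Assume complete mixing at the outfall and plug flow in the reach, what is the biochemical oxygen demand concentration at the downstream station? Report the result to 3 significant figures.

1.49 mg/L

Conservation of mass: C = (39000·2.500 + 6600·71.80) / 45600 = 571400/45600 = 12.53 mg/L.
After decay, C = 12.53 × e^(−kt) = 12.53 × 0.1192 = 1.493 mg/L.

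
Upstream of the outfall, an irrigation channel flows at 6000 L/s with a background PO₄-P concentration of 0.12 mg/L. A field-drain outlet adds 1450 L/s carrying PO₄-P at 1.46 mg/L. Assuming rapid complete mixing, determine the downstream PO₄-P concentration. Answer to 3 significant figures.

0.381 mg/L

Flow-weighted average: C = (6000·0.1200 + 1450·1.460) / 7450 = 2837/7450 = 0.3808 mg/L.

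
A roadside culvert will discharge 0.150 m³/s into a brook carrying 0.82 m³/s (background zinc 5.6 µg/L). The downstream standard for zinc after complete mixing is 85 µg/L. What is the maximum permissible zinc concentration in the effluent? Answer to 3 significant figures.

At the limit, (Qr·Cr + Qe·Cₑ)/(Qr + Qe) = 85:
Cₑ = (0.9700·85 − 0.8200·5.600) / 0.1500 = 519.1 µg/L.

519 µg/L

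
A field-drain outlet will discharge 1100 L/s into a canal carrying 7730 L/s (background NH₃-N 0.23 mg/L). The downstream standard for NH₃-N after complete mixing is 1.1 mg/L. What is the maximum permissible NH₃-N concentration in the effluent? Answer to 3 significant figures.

At the limit, (Qr·Cr + Qe·Cₑ)/(Qr + Qe) = 1.1:
Cₑ = (8830·1.1 − 7730·0.2300) / 1100 = 7.214 mg/L.

7.21 mg/L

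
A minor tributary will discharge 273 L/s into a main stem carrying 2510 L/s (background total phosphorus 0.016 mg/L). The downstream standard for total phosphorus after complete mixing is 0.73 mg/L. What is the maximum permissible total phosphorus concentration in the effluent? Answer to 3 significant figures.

7.29 mg/L

At the limit, (Qr·Cr + Qe·Cₑ)/(Qr + Qe) = 0.73:
Cₑ = (2783·0.73 − 2510·0.01600) / 273.0 = 7.295 mg/L.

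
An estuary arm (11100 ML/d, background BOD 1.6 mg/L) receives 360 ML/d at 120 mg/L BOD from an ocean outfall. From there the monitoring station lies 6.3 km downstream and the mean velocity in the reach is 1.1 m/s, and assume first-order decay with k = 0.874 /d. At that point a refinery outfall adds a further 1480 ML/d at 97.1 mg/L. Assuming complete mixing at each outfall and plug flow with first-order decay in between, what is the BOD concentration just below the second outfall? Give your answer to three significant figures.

Flow-weighted average: C = (11100·1.600 + 360.0·120.0) / 11460 = 60960/11460 = 5.319 mg/L; combined flow 11460 ML/d.
Travel time t = 6.3·1000 / 1.1 = 5727 s = 1.591 h.
Applying C = C₀e^(−kt): 5.319 × 0.9437 = 5.020 mg/L.
Second outfall: C = (11460·5.020 + 1480·97.10)/12940 = 15.55 mg/L.

15.6 mg/L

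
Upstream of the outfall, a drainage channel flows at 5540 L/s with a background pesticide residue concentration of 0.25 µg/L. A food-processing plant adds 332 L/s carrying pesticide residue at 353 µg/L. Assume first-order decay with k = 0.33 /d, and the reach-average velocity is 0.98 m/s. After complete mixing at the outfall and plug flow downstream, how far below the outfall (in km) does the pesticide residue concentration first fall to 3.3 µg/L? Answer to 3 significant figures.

465 km

Mass balance: C = (5540·0.2500 + 332.0·353.0) / 5872 = 118600/5872 = 20.19 µg/L.
Set 20.19·exp(−k·t) = 3.3 → t = ln(20.19/3.3)/k = 474300 s = 131.7 h.
Distance = v·t = 0.98·474300 = 464800 m = 464.8 km.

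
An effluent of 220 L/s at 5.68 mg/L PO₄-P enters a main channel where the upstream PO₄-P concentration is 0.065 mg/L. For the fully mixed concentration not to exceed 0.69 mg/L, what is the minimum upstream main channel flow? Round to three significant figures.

1760 L/s

Set C_mix = 0.69: (Q·0.06500 + 220.0·5.680) / (Q + 220.0) = 0.69
→ Q = 220.0·(5.680 − 0.69)/(0.69 − 0.06500) = 1756 L/s.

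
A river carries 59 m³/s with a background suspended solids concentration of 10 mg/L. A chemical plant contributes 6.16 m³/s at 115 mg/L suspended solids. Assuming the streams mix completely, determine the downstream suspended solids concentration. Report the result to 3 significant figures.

19.9 mg/L

Conservation of mass: C = (59.00·10.00 + 6.160·115.0) / 65.16 = 1298/65.16 = 19.93 mg/L.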